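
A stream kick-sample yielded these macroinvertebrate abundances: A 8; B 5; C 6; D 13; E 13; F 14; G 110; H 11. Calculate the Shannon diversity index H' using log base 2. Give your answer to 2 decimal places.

2.02

Total N = 8+5+6+13+13+14+110+11 = 180, so the proportions are 0.0444, 0.0278, 0.0333, 0.0722, 0.0722, 0.0778, 0.6111, 0.0611 (working shown to 4 dp, full precision carried).
Each pᵢ log₂ pᵢ term: 0.0444×(-4.4919)=-0.1996, 0.0278×(-5.1699)=-0.1436, 0.0333×(-4.9069)=-0.1636, 0.0722×(-3.7914)=-0.2738, 0.0722×(-3.7914)=-0.2738, 0.0778×(-3.6845)=-0.2866, 0.6111×(-0.7105)=-0.4342, 0.0611×(-4.0324)=-0.2464.
Sum = -2.0216, so H' = 2.02.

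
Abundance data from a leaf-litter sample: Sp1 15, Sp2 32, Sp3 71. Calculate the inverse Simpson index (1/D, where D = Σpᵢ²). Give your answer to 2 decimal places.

2.21

Total N = 15+32+71 = 118, so the proportions are 0.12712, 0.27119, 0.60169 (working shown to 5 dp, full precision carried).
D = 0.12712² + 0.27119² + 0.60169² = 0.01616 + 0.07354 + 0.36204 = 0.45174.
So 1/D = 2.2137, i.e. 2.21 to 2 decimal places.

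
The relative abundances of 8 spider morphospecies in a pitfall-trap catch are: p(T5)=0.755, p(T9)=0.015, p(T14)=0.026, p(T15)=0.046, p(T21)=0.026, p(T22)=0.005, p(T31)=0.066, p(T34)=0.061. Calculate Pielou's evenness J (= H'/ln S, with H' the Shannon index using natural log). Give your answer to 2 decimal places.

0.47

H' = −Σ pᵢ ln pᵢ = −((-0.2122) + (-0.0630) + (-0.0949) + (-0.1416) + (-0.0949) + (-0.0265) + (-0.1794) + (-0.1706)) = 0.9831 (working shown to 4 dp, full precision carried).
With S = 8 species, ln S = 2.0794, so J = 0.9831/2.0794 = 0.4728, i.e. 0.47 to 2 decimal places.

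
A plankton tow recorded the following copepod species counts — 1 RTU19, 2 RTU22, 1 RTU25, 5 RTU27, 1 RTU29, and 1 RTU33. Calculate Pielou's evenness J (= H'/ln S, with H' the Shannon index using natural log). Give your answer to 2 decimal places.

Total N = 1+2+1+5+1+1 = 11, so the proportions are 0.0909, 0.1818, 0.0909, 0.4545, 0.0909, 0.0909 (working shown to 4 dp, full precision carried).
H' = −Σ pᵢ ln pᵢ = −((-0.2180) + (-0.3100) + (-0.2180) + (-0.3584) + (-0.2180) + (-0.2180)) = 1.5403.
With S = 6 species, ln S = 1.7918, so J = 1.5403/1.7918 = 0.8597, i.e. 0.86 to 2 decimal places.

0.86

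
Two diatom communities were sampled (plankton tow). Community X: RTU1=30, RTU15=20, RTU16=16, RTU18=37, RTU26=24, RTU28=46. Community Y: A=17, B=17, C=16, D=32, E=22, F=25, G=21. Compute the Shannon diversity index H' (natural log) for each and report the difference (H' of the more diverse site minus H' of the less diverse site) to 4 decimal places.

Community X: N=173, proportions 0.17341, 0.115607, 0.092486, 0.213873, 0.138728, 0.265896, giving H' = 1.729553 (working shown to 6 dp, full precision carried).
Community Y: N=150, proportions 0.113333, 0.113333, 0.106667, 0.213333, 0.146667, 0.166667, 0.14, giving H' = 1.917275.
Difference = |1.729553 − 1.917275| = 0.187722, i.e. 0.1877 to 4 decimal places.

0.1877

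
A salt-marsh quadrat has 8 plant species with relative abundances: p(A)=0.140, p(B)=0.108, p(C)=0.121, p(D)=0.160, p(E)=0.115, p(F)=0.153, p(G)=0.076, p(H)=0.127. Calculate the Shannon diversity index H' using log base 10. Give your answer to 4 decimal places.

Each pᵢ log₁₀ pᵢ term (working shown to 6 dp, full precision carried): 0.14×(-0.853872)=-0.119542, 0.108×(-0.966576)=-0.104390, 0.121×(-0.917215)=-0.110983, 0.16×(-0.795880)=-0.127341, 0.115×(-0.939302)=-0.108020, 0.153×(-0.815309)=-0.124742, 0.076×(-1.119186)=-0.085058, 0.127×(-0.896196)=-0.113817.
Sum = -0.893893, so H' = 0.8939.

0.8939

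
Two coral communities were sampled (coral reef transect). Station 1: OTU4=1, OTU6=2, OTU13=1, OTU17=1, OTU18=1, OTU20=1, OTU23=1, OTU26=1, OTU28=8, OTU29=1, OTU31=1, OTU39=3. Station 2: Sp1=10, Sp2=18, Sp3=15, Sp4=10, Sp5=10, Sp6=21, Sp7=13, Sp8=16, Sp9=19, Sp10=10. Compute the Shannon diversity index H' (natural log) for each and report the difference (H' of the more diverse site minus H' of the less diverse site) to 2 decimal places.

0.14

Station 1: N=22, proportions 0.04545, 0.09091, 0.04545, 0.04545, 0.04545, 0.04545, 0.04545, 0.04545, 0.36364, 0.04545, 0.04545, 0.13636, giving H' = 2.12206 (working shown to 5 dp, full precision carried).
Station 2: N=142, proportions 0.07042, 0.12676, 0.10563, 0.07042, 0.07042, 0.14789, 0.09155, 0.11268, 0.1338, 0.07042, giving H' = 2.26332.
Difference = |2.12206 − 2.26332| = 0.14126, i.e. 0.14 to 2 decimal places.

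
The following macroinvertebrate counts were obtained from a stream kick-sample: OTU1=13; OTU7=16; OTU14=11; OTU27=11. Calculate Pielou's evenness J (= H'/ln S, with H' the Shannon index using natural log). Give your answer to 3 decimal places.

Total N = 13+16+11+11 = 51, so the proportions are 0.2549, 0.31373, 0.21569, 0.21569 (working shown to 5 dp, full precision carried).
H' = −Σ pᵢ ln pᵢ = −((-0.34842) + (-0.36368) + (-0.33085) + (-0.33085)) = 1.37380.
With S = 4 species, ln S = 1.38629, so J = 1.37380/1.38629 = 0.99099, i.e. 0.991 to 3 decimal places.

0.991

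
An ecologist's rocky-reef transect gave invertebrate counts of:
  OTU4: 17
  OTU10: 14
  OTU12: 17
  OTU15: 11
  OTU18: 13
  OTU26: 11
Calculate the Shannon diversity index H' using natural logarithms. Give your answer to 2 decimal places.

Total N = 17+14+17+11+13+11 = 83, so the proportions are 0.2048, 0.1687, 0.2048, 0.1325, 0.1566, 0.1325 (working shown to 4 dp, full precision carried).
Each pᵢ ln pᵢ term: 0.2048×(-1.5856)=-0.3248, 0.1687×(-1.7798)=-0.3002, 0.2048×(-1.5856)=-0.3248, 0.1325×(-2.0209)=-0.2678, 0.1566×(-1.8539)=-0.2904, 0.1325×(-2.0209)=-0.2678.
Sum = -1.7758, so H' = 1.78.

1.78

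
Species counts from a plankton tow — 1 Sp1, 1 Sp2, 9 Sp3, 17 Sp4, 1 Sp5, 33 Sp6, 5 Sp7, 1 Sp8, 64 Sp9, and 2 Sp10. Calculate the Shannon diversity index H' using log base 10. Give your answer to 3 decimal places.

0.640

Total N = 1+1+9+17+1+33+5+1+64+2 = 134, so the proportions are 0.00746, 0.00746, 0.06716, 0.12687, 0.00746, 0.24627, 0.03731, 0.00746, 0.47761, 0.01493 (working shown to 5 dp, full precision carried).
Each pᵢ log₁₀ pᵢ term: 0.00746×(-2.12710)=-0.01587, 0.00746×(-2.12710)=-0.01587, 0.06716×(-1.17286)=-0.07877, 0.12687×(-0.89666)=-0.11375, 0.00746×(-2.12710)=-0.01587, 0.24627×(-0.60859)=-0.14988, 0.03731×(-1.42813)=-0.05329, 0.00746×(-2.12710)=-0.01587, 0.47761×(-0.32092)=-0.15328, 0.01493×(-1.82607)=-0.02725.
Sum = -0.63972, so H' = 0.640.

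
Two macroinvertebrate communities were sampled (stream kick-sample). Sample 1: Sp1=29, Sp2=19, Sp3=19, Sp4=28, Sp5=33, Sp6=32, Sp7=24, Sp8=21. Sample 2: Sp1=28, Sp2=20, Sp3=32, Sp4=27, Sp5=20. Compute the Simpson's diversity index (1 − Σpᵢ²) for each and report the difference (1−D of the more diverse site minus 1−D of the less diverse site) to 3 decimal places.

0.077

Sample 1: N=205, proportions 0.141463, 0.092683, 0.092683, 0.136585, 0.160976, 0.156098, 0.117073, 0.102439, giving 1−D = 0.869673 (working shown to 6 dp, full precision carried).
Sample 2: N=127, proportions 0.220472, 0.15748, 0.251969, 0.212598, 0.15748, giving 1−D = 0.793106.
Difference = |0.869673 − 0.793106| = 0.076567, i.e. 0.077 to 3 decimal places.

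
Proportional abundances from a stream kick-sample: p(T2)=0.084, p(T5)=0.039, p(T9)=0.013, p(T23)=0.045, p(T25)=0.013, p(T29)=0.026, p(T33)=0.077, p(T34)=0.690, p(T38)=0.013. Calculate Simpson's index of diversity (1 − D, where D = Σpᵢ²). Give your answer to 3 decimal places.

0.506

D = 0.084² + 0.039² + 0.013² + 0.045² + 0.013² + 0.026² + 0.077² + 0.69² + 0.013² = 0.00706 + 0.00152 + 0.00017 + 0.00202 + 0.00017 + 0.00068 + 0.00593 + 0.47610 + 0.00017 = 0.49381 (working shown to 5 dp, full precision carried).
So 1 − D = 0.50619, i.e. 0.506 to 3 decimal places.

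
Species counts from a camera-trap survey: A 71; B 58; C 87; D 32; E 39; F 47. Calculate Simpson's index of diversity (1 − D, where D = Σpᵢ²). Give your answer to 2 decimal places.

Total N = 71+58+87+32+39+47 = 334, so the proportions are 0.2126, 0.1737, 0.2605, 0.0958, 0.1168, 0.1407 (working shown to 4 dp, full precision carried).
D = 0.2126² + 0.1737² + 0.2605² + 0.0958² + 0.1168² + 0.1407² = 0.0452 + 0.0302 + 0.0678 + 0.0092 + 0.0136 + 0.0198 = 0.1858.
So 1 − D = 0.8142, i.e. 0.81 to 2 decimal places.

0.81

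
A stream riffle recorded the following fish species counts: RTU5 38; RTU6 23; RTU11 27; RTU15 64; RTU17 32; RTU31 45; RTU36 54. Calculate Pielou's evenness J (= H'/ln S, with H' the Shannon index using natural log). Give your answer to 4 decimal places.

Total N = 38+23+27+64+32+45+54 = 283, so the proportions are 0.134276, 0.081272, 0.095406, 0.226148, 0.113074, 0.159011, 0.190813 (working shown to 6 dp, full precision carried).
H' = −Σ pᵢ ln pᵢ = −((-0.269607) + (-0.203989) + (-0.224168) + (-0.336184) + (-0.246469) + (-0.292386) + (-0.316074)) = 1.888877.
With S = 7 species, ln S = 1.945910, so J = 1.888877/1.945910 = 0.970691, i.e. 0.9707 to 4 decimal places.

0.9707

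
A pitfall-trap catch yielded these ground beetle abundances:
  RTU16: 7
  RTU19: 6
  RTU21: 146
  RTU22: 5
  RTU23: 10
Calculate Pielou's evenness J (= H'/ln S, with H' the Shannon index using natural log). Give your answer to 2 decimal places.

Total N = 7+6+146+5+10 = 174, so the proportions are 0.0402, 0.0345, 0.8391, 0.0287, 0.0575 (working shown to 4 dp, full precision carried).
H' = −Σ pᵢ ln pᵢ = −((-0.1293) + (-0.1161) + (-0.1472) + (-0.1020) + (-0.1642)) = 0.6588.
With S = 5 species, ln S = 1.6094, so J = 0.6588/1.6094 = 0.4093, i.e. 0.41 to 2 decimal places.

0.41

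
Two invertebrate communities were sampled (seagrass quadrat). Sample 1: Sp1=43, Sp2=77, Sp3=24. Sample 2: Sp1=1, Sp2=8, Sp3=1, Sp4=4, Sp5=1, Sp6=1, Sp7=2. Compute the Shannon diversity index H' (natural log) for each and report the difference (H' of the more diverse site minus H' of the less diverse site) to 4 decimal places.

0.5868

Sample 1: N=144, proportions 0.298611, 0.534722, 0.166667, giving H' = 0.994272 (working shown to 6 dp, full precision carried).
Sample 2: N=18, proportions 0.055556, 0.444444, 0.055556, 0.222222, 0.055556, 0.055556, 0.111111, giving H' = 1.581094.
Difference = |0.994272 − 1.581094| = 0.586822, i.e. 0.5868 to 4 decimal places.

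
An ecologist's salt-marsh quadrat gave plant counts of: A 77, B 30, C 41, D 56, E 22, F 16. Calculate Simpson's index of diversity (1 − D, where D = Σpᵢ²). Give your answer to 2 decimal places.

Total N = 77+30+41+56+22+16 = 242, so the proportions are 0.3182, 0.124, 0.1694, 0.2314, 0.0909, 0.0661 (working shown to 4 dp, full precision carried).
D = 0.3182² + 0.124² + 0.1694² + 0.2314² + 0.0909² + 0.0661² = 0.1012 + 0.0154 + 0.0287 + 0.0535 + 0.0083 + 0.0044 = 0.2115.
So 1 − D = 0.7885, i.e. 0.79 to 2 decimal places.

0.79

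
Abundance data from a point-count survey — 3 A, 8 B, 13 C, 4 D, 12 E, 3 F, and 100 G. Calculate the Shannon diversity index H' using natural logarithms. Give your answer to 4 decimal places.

1.0995

Total N = 3+8+13+4+12+3+100 = 143, so the proportions are 0.020979, 0.055944, 0.090909, 0.027972, 0.083916, 0.020979, 0.699301 (working shown to 6 dp, full precision carried).
Each pᵢ ln pᵢ term: 0.020979×(-3.864232)=-0.081068, 0.055944×(-2.883403)=-0.161309, 0.090909×(-2.397895)=-0.217990, 0.027972×(-3.576550)=-0.100043, 0.083916×(-2.477938)=-0.207939, 0.020979×(-3.864232)=-0.081068, 0.699301×(-0.357674)=-0.250122.
Sum = -1.099540, so H' = 1.0995.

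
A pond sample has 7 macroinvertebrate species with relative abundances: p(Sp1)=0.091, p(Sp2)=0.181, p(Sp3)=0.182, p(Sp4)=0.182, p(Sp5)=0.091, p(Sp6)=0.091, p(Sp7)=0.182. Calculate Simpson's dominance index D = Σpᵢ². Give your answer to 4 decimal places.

D = 0.091² + 0.181² + 0.182² + 0.182² + 0.091² + 0.091² + 0.182² = 0.008281 + 0.032761 + 0.033124 + 0.033124 + 0.008281 + 0.008281 + 0.033124 = 0.156976 (working shown to 6 dp, full precision carried).
To 4 decimal places, D = 0.1570.

0.1570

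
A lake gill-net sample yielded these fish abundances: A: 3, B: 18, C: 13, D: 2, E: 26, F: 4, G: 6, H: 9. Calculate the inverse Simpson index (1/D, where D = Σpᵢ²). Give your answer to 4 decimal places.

Total N = 3+18+13+2+26+4+6+9 = 81, so the proportions are 0.03703704, 0.22222222, 0.16049383, 0.02469136, 0.32098765, 0.04938272, 0.07407407, 0.11111111 (working shown to 8 dp, full precision carried).
D = 0.03703704² + 0.22222222² + 0.16049383² + 0.02469136² + 0.32098765² + 0.04938272² + 0.07407407² + 0.11111111² = 0.00137174 + 0.04938272 + 0.02575827 + 0.00060966 + 0.10303307 + 0.00243865 + 0.00548697 + 0.01234568 = 0.20042676.
So 1/D = 4.989354, i.e. 4.9894 to 4 decimal places.

4.9894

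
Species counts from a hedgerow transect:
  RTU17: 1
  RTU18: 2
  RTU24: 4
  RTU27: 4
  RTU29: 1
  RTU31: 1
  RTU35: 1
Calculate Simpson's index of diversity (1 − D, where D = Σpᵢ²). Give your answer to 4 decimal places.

0.7959

Total N = 1+2+4+4+1+1+1 = 14, so the proportions are 0.071429, 0.142857, 0.285714, 0.285714, 0.071429, 0.071429, 0.071429 (working shown to 6 dp, full precision carried).
D = 0.071429² + 0.142857² + 0.285714² + 0.285714² + 0.071429² + 0.071429² + 0.071429² = 0.005102 + 0.020408 + 0.081633 + 0.081633 + 0.005102 + 0.005102 + 0.005102 = 0.204082.
So 1 − D = 0.795918, i.e. 0.7959 to 4 decimal places.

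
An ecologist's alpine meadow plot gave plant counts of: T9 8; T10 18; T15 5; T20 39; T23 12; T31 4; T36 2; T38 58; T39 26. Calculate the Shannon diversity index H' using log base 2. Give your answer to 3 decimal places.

2.590

Total N = 8+18+5+39+12+4+2+58+26 = 172, so the proportions are 0.04651, 0.10465, 0.02907, 0.22674, 0.06977, 0.02326, 0.01163, 0.33721, 0.15116 (working shown to 5 dp, full precision carried).
Each pᵢ log₂ pᵢ term: 0.04651×(-4.42626)=-0.20587, 0.10465×(-3.25634)=-0.34078, 0.02907×(-5.10434)=-0.14838, 0.22674×(-2.14086)=-0.48543, 0.06977×(-3.84130)=-0.26800, 0.02326×(-5.42626)=-0.12619, 0.01163×(-6.42626)=-0.07472, 0.33721×(-1.56828)=-0.52884, 0.15116×(-2.72583)=-0.41204.
Sum = -2.59026, so H' = 2.590.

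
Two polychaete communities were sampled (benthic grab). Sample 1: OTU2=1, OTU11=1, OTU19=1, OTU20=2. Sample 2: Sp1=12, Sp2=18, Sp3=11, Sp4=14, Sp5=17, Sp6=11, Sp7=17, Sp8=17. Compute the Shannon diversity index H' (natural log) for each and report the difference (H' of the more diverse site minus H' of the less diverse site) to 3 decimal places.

0.729

Sample 1: N=5, proportions 0.2, 0.2, 0.2, 0.4, giving H' = 1.33218 (working shown to 5 dp, full precision carried).
Sample 2: N=117, proportions 0.10256, 0.15385, 0.09402, 0.11966, 0.1453, 0.09402, 0.1453, 0.1453, giving H' = 2.06098.
Difference = |1.33218 − 2.06098| = 0.72880, i.e. 0.729 to 3 decimal places.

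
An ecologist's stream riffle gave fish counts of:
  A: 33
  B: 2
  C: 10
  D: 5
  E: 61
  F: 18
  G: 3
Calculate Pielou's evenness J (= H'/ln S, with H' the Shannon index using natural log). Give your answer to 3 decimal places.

0.742

Total N = 33+2+10+5+61+18+3 = 132, so the proportions are 0.25, 0.01515, 0.07576, 0.03788, 0.46212, 0.13636, 0.02273 (working shown to 5 dp, full precision carried).
H' = −Σ pᵢ ln pᵢ = −((-0.34657) + (-0.06348) + (-0.19547) + (-0.12399) + (-0.35672) + (-0.27170) + (-0.08600)) = 1.44394.
With S = 7 species, ln S = 1.94591, so J = 1.44394/1.94591 = 0.74204, i.e. 0.742 to 3 decimal places.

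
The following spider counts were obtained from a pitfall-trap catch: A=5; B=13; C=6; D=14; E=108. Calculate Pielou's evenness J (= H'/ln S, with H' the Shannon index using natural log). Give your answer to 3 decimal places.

0.565

Total N = 5+13+6+14+108 = 146, so the proportions are 0.03425, 0.08904, 0.0411, 0.09589, 0.73973 (working shown to 5 dp, full precision carried).
H' = −Σ pᵢ ln pᵢ = −((-0.11555) + (-0.21536) + (-0.13117) + (-0.22482) + (-0.22301)) = 0.90991.
With S = 5 species, ln S = 1.60944, so J = 0.90991/1.60944 = 0.56536, i.e. 0.565 to 3 decimal places.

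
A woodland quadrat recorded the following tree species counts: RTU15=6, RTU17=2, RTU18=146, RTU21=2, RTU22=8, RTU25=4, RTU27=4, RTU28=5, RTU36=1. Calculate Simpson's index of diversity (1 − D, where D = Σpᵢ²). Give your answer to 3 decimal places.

Total N = 6+2+146+2+8+4+4+5+1 = 178, so the proportions are 0.03371, 0.01124, 0.82022, 0.01124, 0.04494, 0.02247, 0.02247, 0.02809, 0.00562 (working shown to 5 dp, full precision carried).
D = 0.03371² + 0.01124² + 0.82022² + 0.01124² + 0.04494² + 0.02247² + 0.02247² + 0.02809² + 0.00562² = 0.00114 + 0.00013 + 0.67277 + 0.00013 + 0.00202 + 0.00050 + 0.00050 + 0.00079 + 0.00003 = 0.67801.
So 1 − D = 0.32199, i.e. 0.322 to 3 decimal places.

0.322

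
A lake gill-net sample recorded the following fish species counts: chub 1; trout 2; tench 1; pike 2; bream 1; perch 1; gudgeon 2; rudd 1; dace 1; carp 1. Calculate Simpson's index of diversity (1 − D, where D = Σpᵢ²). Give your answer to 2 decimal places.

Total N = 1+2+1+2+1+1+2+1+1+1 = 13, so the proportions are 0.0769, 0.1538, 0.0769, 0.1538, 0.0769, 0.0769, 0.1538, 0.0769, 0.0769, 0.0769 (working shown to 4 dp, full precision carried).
D = 0.0769² + 0.1538² + 0.0769² + 0.1538² + 0.0769² + 0.0769² + 0.1538² + 0.0769² + 0.0769² + 0.0769² = 0.0059 + 0.0237 + 0.0059 + 0.0237 + 0.0059 + 0.0059 + 0.0237 + 0.0059 + 0.0059 + 0.0059 = 0.1124.
So 1 − D = 0.8876, i.e. 0.89 to 2 decimal places.

0.89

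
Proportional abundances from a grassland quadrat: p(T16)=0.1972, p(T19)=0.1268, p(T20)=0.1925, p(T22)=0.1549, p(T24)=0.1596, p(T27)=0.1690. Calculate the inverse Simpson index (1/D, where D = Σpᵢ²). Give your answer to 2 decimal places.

5.88

D = 0.1972² + 0.1268² + 0.1925² + 0.1549² + 0.1596² + 0.169² = 0.038888 + 0.016078 + 0.037056 + 0.023994 + 0.025472 + 0.028561 = 0.170049 (working shown to 6 dp, full precision carried).
So 1/D = 5.8806, i.e. 5.88 to 2 decimal places.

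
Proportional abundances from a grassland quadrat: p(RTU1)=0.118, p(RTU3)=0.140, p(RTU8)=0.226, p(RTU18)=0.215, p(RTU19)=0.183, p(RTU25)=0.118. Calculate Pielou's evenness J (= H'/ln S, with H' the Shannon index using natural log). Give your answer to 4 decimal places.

0.9806

H' = −Σ pᵢ ln pᵢ = −((-0.252174) + (-0.275256) + (-0.336112) + (-0.330480) + (-0.310783) + (-0.252174)) = 1.756980 (working shown to 6 dp, full precision carried).
With S = 6 species, ln S = 1.791759, so J = 1.756980/1.791759 = 0.980589, i.e. 0.9806 to 4 decimal places.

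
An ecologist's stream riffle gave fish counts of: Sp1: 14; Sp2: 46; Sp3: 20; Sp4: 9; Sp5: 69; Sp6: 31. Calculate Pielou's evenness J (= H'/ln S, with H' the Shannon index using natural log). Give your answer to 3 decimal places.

Total N = 14+46+20+9+69+31 = 189, so the proportions are 0.07407, 0.24339, 0.10582, 0.04762, 0.36508, 0.16402 (working shown to 5 dp, full precision carried).
H' = −Σ pᵢ ln pᵢ = −((-0.19279) + (-0.34393) + (-0.23767) + (-0.14498) + (-0.36787) + (-0.29651)) = 1.58375.
With S = 6 species, ln S = 1.79176, so J = 1.58375/1.79176 = 0.88391, i.e. 0.884 to 3 decimal places.

0.884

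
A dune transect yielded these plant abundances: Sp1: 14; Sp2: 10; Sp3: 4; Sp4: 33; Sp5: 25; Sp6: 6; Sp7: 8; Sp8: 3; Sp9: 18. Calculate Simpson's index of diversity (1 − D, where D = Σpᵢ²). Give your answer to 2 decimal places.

0.83

Total N = 14+10+4+33+25+6+8+3+18 = 121, so the proportions are 0.1157, 0.0826, 0.0331, 0.2727, 0.2066, 0.0496, 0.0661, 0.0248, 0.1488 (working shown to 4 dp, full precision carried).
D = 0.1157² + 0.0826² + 0.0331² + 0.2727² + 0.2066² + 0.0496² + 0.0661² + 0.0248² + 0.1488² = 0.0134 + 0.0068 + 0.0011 + 0.0744 + 0.0427 + 0.0025 + 0.0044 + 0.0006 + 0.0221 = 0.1680.
So 1 − D = 0.8320, i.e. 0.83 to 2 decimal places.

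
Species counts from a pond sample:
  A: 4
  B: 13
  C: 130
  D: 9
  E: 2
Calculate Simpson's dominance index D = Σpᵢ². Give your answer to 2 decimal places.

0.69

Total N = 4+13+130+9+2 = 158, so the proportions are 0.0253, 0.0823, 0.8228, 0.057, 0.0127 (working shown to 4 dp, full precision carried).
D = 0.0253² + 0.0823² + 0.8228² + 0.057² + 0.0127² = 0.0006 + 0.0068 + 0.6770 + 0.0032 + 0.0002 = 0.6878.
To 2 decimal places, D = 0.69.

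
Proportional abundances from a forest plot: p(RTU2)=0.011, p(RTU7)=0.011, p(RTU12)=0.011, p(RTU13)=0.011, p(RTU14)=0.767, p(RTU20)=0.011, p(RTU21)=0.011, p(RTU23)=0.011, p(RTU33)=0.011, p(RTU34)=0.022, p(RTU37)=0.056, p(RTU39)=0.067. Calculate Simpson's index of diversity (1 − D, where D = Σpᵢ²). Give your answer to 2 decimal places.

D = 0.011² + 0.011² + 0.011² + 0.011² + 0.767² + 0.011² + 0.011² + 0.011² + 0.011² + 0.022² + 0.056² + 0.067² = 0.0001 + 0.0001 + 0.0001 + 0.0001 + 0.5883 + 0.0001 + 0.0001 + 0.0001 + 0.0001 + 0.0005 + 0.0031 + 0.0045 = 0.5974 (working shown to 4 dp, full precision carried).
So 1 − D = 0.4026, i.e. 0.40 to 2 decimal places.

0.40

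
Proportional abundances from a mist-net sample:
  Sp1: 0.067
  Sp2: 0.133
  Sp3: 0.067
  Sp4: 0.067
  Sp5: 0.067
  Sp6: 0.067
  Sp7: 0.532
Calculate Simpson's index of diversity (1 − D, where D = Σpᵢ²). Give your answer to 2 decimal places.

0.68

D = 0.067² + 0.133² + 0.067² + 0.067² + 0.067² + 0.067² + 0.532² = 0.0045 + 0.0177 + 0.0045 + 0.0045 + 0.0045 + 0.0045 + 0.2830 = 0.3232 (working shown to 4 dp, full precision carried).
So 1 − D = 0.6768, i.e. 0.68 to 2 decimal places.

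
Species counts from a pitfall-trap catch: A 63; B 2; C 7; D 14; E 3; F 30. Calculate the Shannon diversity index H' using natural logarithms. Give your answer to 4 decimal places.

Total N = 63+2+7+14+3+30 = 119, so the proportions are 0.529412, 0.016807, 0.058824, 0.117647, 0.02521, 0.252101 (working shown to 6 dp, full precision carried).
Each pᵢ ln pᵢ term: 0.529412×(-0.635989)=-0.336700, 0.016807×(-4.085976)=-0.068672, 0.058824×(-2.833213)=-0.166660, 0.117647×(-2.140066)=-0.251772, 0.02521×(-3.680511)=-0.092786, 0.252101×(-1.377926)=-0.347376.
Sum = -1.263966, so H' = 1.2640.

1.2640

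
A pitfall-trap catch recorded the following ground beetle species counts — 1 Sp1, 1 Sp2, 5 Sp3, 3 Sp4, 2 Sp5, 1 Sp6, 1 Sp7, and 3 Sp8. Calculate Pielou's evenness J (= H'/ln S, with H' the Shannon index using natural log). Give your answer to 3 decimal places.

Total N = 1+1+5+3+2+1+1+3 = 17, so the proportions are 0.05882, 0.05882, 0.29412, 0.17647, 0.11765, 0.05882, 0.05882, 0.17647 (working shown to 5 dp, full precision carried).
H' = −Σ pᵢ ln pᵢ = −((-0.16666) + (-0.16666) + (-0.35993) + (-0.30611) + (-0.25177) + (-0.16666) + (-0.16666) + (-0.30611)) = 1.89056.
With S = 8 species, ln S = 2.07944, so J = 1.89056/2.07944 = 0.90917, i.e. 0.909 to 3 decimal places.

0.909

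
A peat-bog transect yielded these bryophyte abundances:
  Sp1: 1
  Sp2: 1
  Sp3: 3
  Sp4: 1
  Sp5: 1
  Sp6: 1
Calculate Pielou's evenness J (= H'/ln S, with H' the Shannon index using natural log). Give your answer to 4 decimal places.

Total N = 1+1+3+1+1+1 = 8, so the proportions are 0.125, 0.125, 0.375, 0.125, 0.125, 0.125 (working shown to 6 dp, full precision carried).
H' = −Σ pᵢ ln pᵢ = −((-0.259930) + (-0.259930) + (-0.367811) + (-0.259930) + (-0.259930) + (-0.259930)) = 1.667462.
With S = 6 species, ln S = 1.791759, so J = 1.667462/1.791759 = 0.930628, i.e. 0.9306 to 4 decimal places.

0.9306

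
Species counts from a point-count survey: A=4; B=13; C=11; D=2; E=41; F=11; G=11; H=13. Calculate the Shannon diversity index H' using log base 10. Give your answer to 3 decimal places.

Total N = 4+13+11+2+41+11+11+13 = 106, so the proportions are 0.03774, 0.12264, 0.10377, 0.01887, 0.38679, 0.10377, 0.10377, 0.12264 (working shown to 5 dp, full precision carried).
Each pᵢ log₁₀ pᵢ term: 0.03774×(-1.42325)=-0.05371, 0.12264×(-0.91136)=-0.11177, 0.10377×(-0.98391)=-0.10210, 0.01887×(-1.72428)=-0.03253, 0.38679×(-0.41252)=-0.15956, 0.10377×(-0.98391)=-0.10210, 0.10377×(-0.98391)=-0.10210, 0.12264×(-0.91136)=-0.11177.
Sum = -0.77566, so H' = 0.776.

0.776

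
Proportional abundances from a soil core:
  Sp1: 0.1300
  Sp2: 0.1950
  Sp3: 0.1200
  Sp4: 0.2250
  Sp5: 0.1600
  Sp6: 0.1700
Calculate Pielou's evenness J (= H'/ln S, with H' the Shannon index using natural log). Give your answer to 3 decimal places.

0.987

H' = −Σ pᵢ ln pᵢ = −((-0.26523) + (-0.31878) + (-0.25443) + (-0.33562) + (-0.29321) + (-0.30123)) = 1.76851 (working shown to 5 dp, full precision carried).
With S = 6 species, ln S = 1.79176, so J = 1.76851/1.79176 = 0.98702, i.e. 0.987 to 3 decimal places.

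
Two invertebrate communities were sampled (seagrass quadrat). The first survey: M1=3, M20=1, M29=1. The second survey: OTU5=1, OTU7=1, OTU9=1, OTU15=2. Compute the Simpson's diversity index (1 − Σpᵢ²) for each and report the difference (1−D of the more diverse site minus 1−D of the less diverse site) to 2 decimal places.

The first survey: N=5, proportions 0.6, 0.2, 0.2, giving 1−D = 0.5600 (working shown to 4 dp, full precision carried).
The second survey: N=5, proportions 0.2, 0.2, 0.2, 0.4, giving 1−D = 0.7200.
Difference = |0.5600 − 0.7200| = 0.1600, i.e. 0.16 to 2 decimal places.

0.16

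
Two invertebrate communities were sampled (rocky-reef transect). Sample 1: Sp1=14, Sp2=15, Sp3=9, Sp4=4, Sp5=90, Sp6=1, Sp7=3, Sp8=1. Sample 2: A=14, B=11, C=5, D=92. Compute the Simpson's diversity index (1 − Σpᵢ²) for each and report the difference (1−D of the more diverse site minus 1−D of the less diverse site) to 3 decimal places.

0.132

Sample 1: N=137, proportions 0.10219, 0.10949, 0.06569, 0.0292, 0.65693, 0.0073, 0.0219, 0.0073, giving 1−D = 0.54025 (working shown to 5 dp, full precision carried).
Sample 2: N=122, proportions 0.11475, 0.09016, 0.04098, 0.7541, giving 1−D = 0.40836.
Difference = |0.54025 − 0.40836| = 0.13189, i.e. 0.132 to 3 decimal places.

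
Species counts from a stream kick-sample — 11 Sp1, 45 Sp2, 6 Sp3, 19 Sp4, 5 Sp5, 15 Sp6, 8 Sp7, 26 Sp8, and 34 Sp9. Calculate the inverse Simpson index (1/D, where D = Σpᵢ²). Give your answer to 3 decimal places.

6.091

Total N = 11+45+6+19+5+15+8+26+34 = 169, so the proportions are 0.0650888, 0.2662722, 0.035503, 0.112426, 0.0295858, 0.0887574, 0.0473373, 0.1538462, 0.2011834 (working shown to 7 dp, full precision carried).
D = 0.0650888² + 0.2662722² + 0.035503² + 0.112426² + 0.0295858² + 0.0887574² + 0.0473373² + 0.1538462² + 0.2011834² = 0.0042365 + 0.0709009 + 0.0012605 + 0.0126396 + 0.0008753 + 0.0078779 + 0.0022408 + 0.0236686 + 0.0404748 = 0.1641749.
So 1/D = 6.09106, i.e. 6.091 to 3 decimal places.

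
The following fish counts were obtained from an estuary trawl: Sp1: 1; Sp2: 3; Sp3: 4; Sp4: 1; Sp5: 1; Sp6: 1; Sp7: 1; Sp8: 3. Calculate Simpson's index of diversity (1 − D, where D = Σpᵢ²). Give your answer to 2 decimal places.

0.83

Total N = 1+3+4+1+1+1+1+3 = 15, so the proportions are 0.0667, 0.2, 0.2667, 0.0667, 0.0667, 0.0667, 0.0667, 0.2 (working shown to 4 dp, full precision carried).
D = 0.0667² + 0.2² + 0.2667² + 0.0667² + 0.0667² + 0.0667² + 0.0667² + 0.2² = 0.0044 + 0.0400 + 0.0711 + 0.0044 + 0.0044 + 0.0044 + 0.0044 + 0.0400 = 0.1733.
So 1 − D = 0.8267, i.e. 0.83 to 2 decimal places.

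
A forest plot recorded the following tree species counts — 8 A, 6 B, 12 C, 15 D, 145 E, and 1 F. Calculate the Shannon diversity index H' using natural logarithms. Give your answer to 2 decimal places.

Total N = 8+6+12+15+145+1 = 187, so the proportions are 0.0428, 0.0321, 0.0642, 0.0802, 0.7754, 0.0053 (working shown to 4 dp, full precision carried).
Each pᵢ ln pᵢ term: 0.0428×(-3.1517)=-0.1348, 0.0321×(-3.4393)=-0.1104, 0.0642×(-2.7462)=-0.1762, 0.0802×(-2.5231)=-0.2024, 0.7754×(-0.2544)=-0.1972, 0.0053×(-5.2311)=-0.0280.
Sum = -0.8490, so H' = 0.85.

0.85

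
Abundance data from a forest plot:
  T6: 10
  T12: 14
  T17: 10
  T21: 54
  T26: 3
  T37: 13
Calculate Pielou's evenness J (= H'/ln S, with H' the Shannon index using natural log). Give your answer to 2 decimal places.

0.79

Total N = 10+14+10+54+3+13 = 104, so the proportions are 0.0962, 0.1346, 0.0962, 0.5192, 0.0288, 0.125 (working shown to 4 dp, full precision carried).
H' = −Σ pᵢ ln pᵢ = −((-0.2252) + (-0.2699) + (-0.2252) + (-0.3403) + (-0.1023) + (-0.2599)) = 1.4228.
With S = 6 species, ln S = 1.7918, so J = 1.4228/1.7918 = 0.7941, i.e. 0.79 to 2 decimal places.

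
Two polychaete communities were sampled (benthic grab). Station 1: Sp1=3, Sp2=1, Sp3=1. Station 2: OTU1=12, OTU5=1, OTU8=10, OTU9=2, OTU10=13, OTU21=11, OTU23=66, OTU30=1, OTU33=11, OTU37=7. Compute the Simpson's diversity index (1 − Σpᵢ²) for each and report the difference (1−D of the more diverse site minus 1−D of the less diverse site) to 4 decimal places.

0.1579

Station 1: N=5, proportions 0.6, 0.2, 0.2, giving 1−D = 0.560000 (working shown to 6 dp, full precision carried).
Station 2: N=134, proportions 0.089552, 0.007463, 0.074627, 0.014925, 0.097015, 0.08209, 0.492537, 0.007463, 0.08209, 0.052239, giving 1−D = 0.717866.
Difference = |0.560000 − 0.717866| = 0.157866, i.e. 0.1579 to 4 decimal places.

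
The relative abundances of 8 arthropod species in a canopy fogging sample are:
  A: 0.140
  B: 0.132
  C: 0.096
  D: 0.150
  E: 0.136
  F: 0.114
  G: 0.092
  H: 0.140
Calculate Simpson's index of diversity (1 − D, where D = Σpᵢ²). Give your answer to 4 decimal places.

0.8717

D = 0.14² + 0.132² + 0.096² + 0.15² + 0.136² + 0.114² + 0.092² + 0.14² = 0.019600 + 0.017424 + 0.009216 + 0.022500 + 0.018496 + 0.012996 + 0.008464 + 0.019600 = 0.128296 (working shown to 6 dp, full precision carried).
So 1 − D = 0.871704, i.e. 0.8717 to 4 decimal places.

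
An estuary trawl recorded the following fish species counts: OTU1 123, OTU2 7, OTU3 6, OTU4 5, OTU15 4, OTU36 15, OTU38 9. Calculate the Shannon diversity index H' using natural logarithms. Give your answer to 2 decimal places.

1.05

Total N = 123+7+6+5+4+15+9 = 169, so the proportions are 0.7278, 0.0414, 0.0355, 0.0296, 0.0237, 0.0888, 0.0533 (working shown to 4 dp, full precision carried).
Each pᵢ ln pᵢ term: 0.7278×(-0.3177)=-0.2312, 0.0414×(-3.1840)=-0.1319, 0.0355×(-3.3381)=-0.1185, 0.0296×(-3.5205)=-0.1042, 0.0237×(-3.7436)=-0.0886, 0.0888×(-2.4218)=-0.2150, 0.0533×(-2.9327)=-0.1562.
Sum = -1.0455, so H' = 1.05.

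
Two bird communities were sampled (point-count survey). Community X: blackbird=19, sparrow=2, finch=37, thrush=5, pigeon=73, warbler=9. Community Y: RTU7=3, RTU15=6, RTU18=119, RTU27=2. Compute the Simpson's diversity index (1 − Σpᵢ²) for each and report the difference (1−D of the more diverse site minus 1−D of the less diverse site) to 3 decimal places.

Community X: N=145, proportions 0.13103, 0.01379, 0.25517, 0.03448, 0.50345, 0.06207, giving 1−D = 0.65902 (working shown to 5 dp, full precision carried).
Community Y: N=130, proportions 0.02308, 0.04615, 0.91538, 0.01538, giving 1−D = 0.15917.
Difference = |0.65902 − 0.15917| = 0.49985, i.e. 0.500 to 3 decimal places.

0.500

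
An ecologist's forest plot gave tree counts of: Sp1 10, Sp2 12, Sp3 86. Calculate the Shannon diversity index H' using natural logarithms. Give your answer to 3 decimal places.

Total N = 10+12+86 = 108, so the proportions are 0.09259, 0.11111, 0.7963 (working shown to 5 dp, full precision carried).
Each pᵢ ln pᵢ term: 0.09259×(-2.37955)=-0.22033, 0.11111×(-2.19722)=-0.24414, 0.7963×(-0.22778)=-0.18138.
Sum = -0.64585, so H' = 0.646.

0.646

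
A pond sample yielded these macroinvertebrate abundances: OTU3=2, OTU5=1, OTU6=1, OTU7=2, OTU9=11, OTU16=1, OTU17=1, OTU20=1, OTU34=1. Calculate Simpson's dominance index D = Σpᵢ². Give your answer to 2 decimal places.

0.31

Total N = 2+1+1+2+11+1+1+1+1 = 21, so the proportions are 0.0952, 0.0476, 0.0476, 0.0952, 0.5238, 0.0476, 0.0476, 0.0476, 0.0476 (working shown to 4 dp, full precision carried).
D = 0.0952² + 0.0476² + 0.0476² + 0.0952² + 0.5238² + 0.0476² + 0.0476² + 0.0476² + 0.0476² = 0.0091 + 0.0023 + 0.0023 + 0.0091 + 0.2744 + 0.0023 + 0.0023 + 0.0023 + 0.0023 = 0.3061.
To 2 decimal places, D = 0.31.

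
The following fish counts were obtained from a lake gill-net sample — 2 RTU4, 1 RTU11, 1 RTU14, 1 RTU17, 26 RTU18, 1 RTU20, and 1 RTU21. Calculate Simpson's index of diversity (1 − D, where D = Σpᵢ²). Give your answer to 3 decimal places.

Total N = 2+1+1+1+26+1+1 = 33, so the proportions are 0.06061, 0.0303, 0.0303, 0.0303, 0.78788, 0.0303, 0.0303 (working shown to 5 dp, full precision carried).
D = 0.06061² + 0.0303² + 0.0303² + 0.0303² + 0.78788² + 0.0303² + 0.0303² = 0.00367 + 0.00092 + 0.00092 + 0.00092 + 0.62075 + 0.00092 + 0.00092 = 0.62902.
So 1 − D = 0.37098, i.e. 0.371 to 3 decimal places.

0.371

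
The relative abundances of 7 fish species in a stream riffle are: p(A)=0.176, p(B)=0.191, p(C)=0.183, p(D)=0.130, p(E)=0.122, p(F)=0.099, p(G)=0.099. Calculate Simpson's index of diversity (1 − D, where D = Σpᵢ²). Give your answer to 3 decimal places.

D = 0.176² + 0.191² + 0.183² + 0.13² + 0.122² + 0.099² + 0.099² = 0.03098 + 0.03648 + 0.03349 + 0.01690 + 0.01488 + 0.00980 + 0.00980 = 0.15233 (working shown to 5 dp, full precision carried).
So 1 − D = 0.84767, i.e. 0.848 to 3 decimal places.

0.848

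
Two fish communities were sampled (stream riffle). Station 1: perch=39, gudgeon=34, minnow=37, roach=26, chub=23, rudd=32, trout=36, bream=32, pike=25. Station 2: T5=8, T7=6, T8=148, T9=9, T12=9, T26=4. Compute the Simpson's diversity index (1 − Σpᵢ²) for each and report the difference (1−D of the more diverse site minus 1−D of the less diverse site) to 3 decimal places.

0.541

Station 1: N=284, proportions 0.137324, 0.119718, 0.130282, 0.091549, 0.080986, 0.112676, 0.126761, 0.112676, 0.088028, giving 1−D = 0.885687 (working shown to 6 dp, full precision carried).
Station 2: N=184, proportions 0.043478, 0.032609, 0.804348, 0.048913, 0.048913, 0.021739, giving 1−D = 0.344813.
Difference = |0.885687 − 0.344813| = 0.540874, i.e. 0.541 to 3 decimal places.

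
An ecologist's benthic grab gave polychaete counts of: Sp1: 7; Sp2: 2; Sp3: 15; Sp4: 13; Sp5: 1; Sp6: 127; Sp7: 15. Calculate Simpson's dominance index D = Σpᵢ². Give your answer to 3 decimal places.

0.519

Total N = 7+2+15+13+1+127+15 = 180, so the proportions are 0.03889, 0.01111, 0.08333, 0.07222, 0.00556, 0.70556, 0.08333 (working shown to 5 dp, full precision carried).
D = 0.03889² + 0.01111² + 0.08333² + 0.07222² + 0.00556² + 0.70556² + 0.08333² = 0.00151 + 0.00012 + 0.00694 + 0.00522 + 0.00003 + 0.49781 + 0.00694 = 0.51858.
To 3 decimal places, D = 0.519.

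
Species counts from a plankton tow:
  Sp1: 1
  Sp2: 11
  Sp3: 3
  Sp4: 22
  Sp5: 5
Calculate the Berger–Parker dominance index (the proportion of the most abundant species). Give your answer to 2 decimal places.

Total N = 1+11+3+22+5 = 42, so the proportions are 0.0238, 0.2619, 0.0714, 0.5238, 0.119 (working shown to 4 dp, full precision carried).
The largest proportion is 0.5238, i.e. d = 0.52 to 2 decimal places.

0.52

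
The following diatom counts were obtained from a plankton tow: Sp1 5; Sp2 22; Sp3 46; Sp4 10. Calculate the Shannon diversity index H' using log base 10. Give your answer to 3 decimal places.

Total N = 5+22+46+10 = 83, so the proportions are 0.06024, 0.26506, 0.55422, 0.12048 (working shown to 5 dp, full precision carried).
Each pᵢ log₁₀ pᵢ term: 0.06024×(-1.22011)=-0.07350, 0.26506×(-0.57666)=-0.15285, 0.55422×(-0.25632)=-0.14206, 0.12048×(-0.91908)=-0.11073.
Sum = -0.47914, so H' = 0.479.

0.479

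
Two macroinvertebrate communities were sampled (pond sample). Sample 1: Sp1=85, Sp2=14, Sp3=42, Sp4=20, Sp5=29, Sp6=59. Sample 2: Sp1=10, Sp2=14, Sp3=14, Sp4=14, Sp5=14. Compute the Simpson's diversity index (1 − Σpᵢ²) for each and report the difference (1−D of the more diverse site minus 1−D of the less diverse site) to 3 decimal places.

0.021

Sample 1: N=249, proportions 0.34137, 0.05622, 0.16867, 0.08032, 0.11647, 0.23695, giving 1−D = 0.77570 (working shown to 5 dp, full precision carried).
Sample 2: N=66, proportions 0.15152, 0.21212, 0.21212, 0.21212, 0.21212, giving 1−D = 0.79706.
Difference = |0.77570 − 0.79706| = 0.02136, i.e. 0.021 to 3 decimal places.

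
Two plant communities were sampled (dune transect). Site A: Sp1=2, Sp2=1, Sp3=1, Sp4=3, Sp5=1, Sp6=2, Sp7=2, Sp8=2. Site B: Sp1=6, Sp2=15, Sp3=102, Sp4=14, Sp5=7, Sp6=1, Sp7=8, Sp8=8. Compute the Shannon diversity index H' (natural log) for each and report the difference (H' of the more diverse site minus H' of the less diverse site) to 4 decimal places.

Site A: N=14, proportions 0.142857, 0.071429, 0.071429, 0.214286, 0.071429, 0.142857, 0.142857, 0.142857, giving H' = 2.007556 (working shown to 6 dp, full precision carried).
Site B: N=161, proportions 0.037267, 0.093168, 0.63354, 0.086957, 0.043478, 0.006211, 0.049689, 0.049689, giving H' = 1.311480.
Difference = |2.007556 − 1.311480| = 0.696076, i.e. 0.6961 to 4 decimal places.

0.6961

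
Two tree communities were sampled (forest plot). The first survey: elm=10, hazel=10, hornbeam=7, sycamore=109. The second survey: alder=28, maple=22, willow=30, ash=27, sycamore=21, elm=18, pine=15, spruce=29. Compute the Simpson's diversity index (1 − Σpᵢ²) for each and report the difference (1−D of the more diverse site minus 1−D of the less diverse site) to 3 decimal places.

The first survey: N=136, proportions 0.07353, 0.07353, 0.05147, 0.80147, giving 1−D = 0.34418 (working shown to 5 dp, full precision carried).
The second survey: N=190, proportions 0.14737, 0.11579, 0.15789, 0.14211, 0.11053, 0.09474, 0.07895, 0.15263, giving 1−D = 0.86903.
Difference = |0.34418 − 0.86903| = 0.52485, i.e. 0.525 to 3 decimal places.

0.525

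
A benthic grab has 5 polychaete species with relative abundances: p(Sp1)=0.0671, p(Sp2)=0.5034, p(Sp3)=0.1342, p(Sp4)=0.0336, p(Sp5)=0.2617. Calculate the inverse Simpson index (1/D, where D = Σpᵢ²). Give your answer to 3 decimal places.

2.894

D = 0.0671² + 0.5034² + 0.1342² + 0.0336² + 0.2617² = 0.004502 + 0.253412 + 0.018010 + 0.001129 + 0.068487 = 0.345539 (working shown to 6 dp, full precision carried).
So 1/D = 2.89403, i.e. 2.894 to 3 decimal places.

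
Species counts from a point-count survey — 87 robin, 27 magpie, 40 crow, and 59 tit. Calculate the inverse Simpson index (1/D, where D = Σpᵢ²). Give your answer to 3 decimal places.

Total N = 87+27+40+59 = 213, so the proportions are 0.4084507, 0.1267606, 0.1877934, 0.2769953 (working shown to 7 dp, full precision carried).
D = 0.4084507² + 0.1267606² + 0.1877934² + 0.2769953² = 0.1668320 + 0.0160682 + 0.0352664 + 0.0767264 = 0.2948930.
So 1/D = 3.39106, i.e. 3.391 to 3 decimal places.

3.391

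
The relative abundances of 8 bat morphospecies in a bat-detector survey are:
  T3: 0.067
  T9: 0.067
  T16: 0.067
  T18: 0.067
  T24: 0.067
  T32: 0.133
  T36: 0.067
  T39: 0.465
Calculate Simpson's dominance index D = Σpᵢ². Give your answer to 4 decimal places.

0.2608

D = 0.067² + 0.067² + 0.067² + 0.067² + 0.067² + 0.133² + 0.067² + 0.465² = 0.004489 + 0.004489 + 0.004489 + 0.004489 + 0.004489 + 0.017689 + 0.004489 + 0.216225 = 0.260848 (working shown to 6 dp, full precision carried).
To 4 decimal places, D = 0.2608.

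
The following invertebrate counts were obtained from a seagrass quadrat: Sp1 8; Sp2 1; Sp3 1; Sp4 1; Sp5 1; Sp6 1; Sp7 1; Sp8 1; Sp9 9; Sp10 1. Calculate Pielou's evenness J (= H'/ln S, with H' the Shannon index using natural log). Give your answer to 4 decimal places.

Total N = 8+1+1+1+1+1+1+1+9+1 = 25, so the proportions are 0.32, 0.04, 0.04, 0.04, 0.04, 0.04, 0.04, 0.04, 0.36, 0.04 (working shown to 6 dp, full precision carried).
H' = −Σ pᵢ ln pᵢ = −((-0.364619) + (-0.128755) + (-0.128755) + (-0.128755) + (-0.128755) + (-0.128755) + (-0.128755) + (-0.128755) + (-0.367794) + (-0.128755)) = 1.762454.
With S = 10 species, ln S = 2.302585, so J = 1.762454/2.302585 = 0.765424, i.e. 0.7654 to 4 decimal places.

0.7654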